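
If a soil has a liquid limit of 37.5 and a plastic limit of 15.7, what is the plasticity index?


Using PI = LL - PL
PI = 37.5 - 15.7
PI = 21.8


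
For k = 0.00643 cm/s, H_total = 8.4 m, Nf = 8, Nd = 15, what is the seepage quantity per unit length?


Convert k to m/s for unit consistency with H:
k = 0.00643 cm/s = 0.00643 / 100 m/s = 6.43e-05 m/s
Using q = k * H * Nf / Nd
Nf / Nd = 8 / 15 = 0.5333
q = 6.43e-05 * 8.4 * 0.5333
q = 0.0002881 m^3/s per m


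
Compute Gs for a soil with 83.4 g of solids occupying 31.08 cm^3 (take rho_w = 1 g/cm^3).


Using Gs = m_s / (V_s * rho_w)
Since rho_w = 1 g/cm^3:
Gs = 83.4 / 31.08
Gs = 2.683


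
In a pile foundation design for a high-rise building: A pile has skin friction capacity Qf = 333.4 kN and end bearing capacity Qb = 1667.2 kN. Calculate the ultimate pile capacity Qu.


Result: 2000.6 kN

Derivation:
Using Qu = Qf + Qb
Qu = 333.4 + 1667.2
Qu = 2000.6 kN


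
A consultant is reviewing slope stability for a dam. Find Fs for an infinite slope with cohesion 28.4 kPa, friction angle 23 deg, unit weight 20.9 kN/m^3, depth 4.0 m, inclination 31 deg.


Result: 1.476

Derivation:
Using Fs = c / (gamma*H*sin(beta)*cos(beta)) + tan(phi)/tan(beta)
Cohesion contribution = 28.4 / (20.9*4.0*sin(31)*cos(31))
Cohesion contribution = 0.769497
Friction contribution = tan(23)/tan(31) = 0.706445
Fs = 0.769497 + 0.706445
Fs = 1.476


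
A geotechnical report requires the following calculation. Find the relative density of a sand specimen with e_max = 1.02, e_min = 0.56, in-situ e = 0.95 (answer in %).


Result: 15.22 %

Derivation:
Using Dr = (e_max - e) / (e_max - e_min) * 100
e_max - e = 1.02 - 0.95 = 0.07
e_max - e_min = 1.02 - 0.56 = 0.46
Dr = 0.07 / 0.46 * 100
Dr = 15.22 %


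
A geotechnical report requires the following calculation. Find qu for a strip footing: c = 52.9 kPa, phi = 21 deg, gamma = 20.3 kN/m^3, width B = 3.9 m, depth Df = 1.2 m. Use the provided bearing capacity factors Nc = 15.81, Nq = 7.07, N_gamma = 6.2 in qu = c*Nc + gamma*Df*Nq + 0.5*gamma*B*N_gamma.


Result: 1254.0 kPa

Derivation:
Compute qu = c*Nc + gamma*Df*Nq + 0.5*gamma*B*N_gamma
Term 1: 52.9 * 15.81 = 836.349
Term 2: 20.3 * 1.2 * 7.07 = 172.2252
Term 3: 0.5 * 20.3 * 3.9 * 6.2 = 245.427
qu = 836.349 + 172.2252 + 245.427
qu = 1254.0 kPa


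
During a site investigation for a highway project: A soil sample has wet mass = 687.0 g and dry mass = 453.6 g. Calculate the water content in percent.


Using w = (m_wet - m_dry) / m_dry * 100
m_wet - m_dry = 687.0 - 453.6 = 233.4 g
w = 233.4 / 453.6 * 100
w = 51.46 %


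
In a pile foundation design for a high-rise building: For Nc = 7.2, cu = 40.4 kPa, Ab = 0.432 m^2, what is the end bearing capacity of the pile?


Result: 125.66 kN

Derivation:
Using Qb = Nc * cu * Ab
Qb = 7.2 * 40.4 * 0.432
Qb = 125.66 kN


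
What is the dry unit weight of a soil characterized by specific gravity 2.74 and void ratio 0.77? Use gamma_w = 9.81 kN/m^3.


Using gamma_d = Gs * gamma_w / (1 + e)
gamma_d = 2.74 * 9.81 / (1 + 0.77)
gamma_d = 2.74 * 9.81 / 1.77
gamma_d = 15.186 kN/m^3


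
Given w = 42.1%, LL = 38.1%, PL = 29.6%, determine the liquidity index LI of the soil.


First compute the plasticity index:
PI = LL - PL = 38.1 - 29.6 = 8.5
Then compute the liquidity index:
LI = (w - PL) / PI
LI = (42.1 - 29.6) / 8.5
LI = 1.471


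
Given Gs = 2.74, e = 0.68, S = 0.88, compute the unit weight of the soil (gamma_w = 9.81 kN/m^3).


Using gamma = gamma_w * (Gs + S*e) / (1 + e)
Numerator: Gs + S*e = 2.74 + 0.88*0.68 = 3.3384
Denominator: 1 + e = 1 + 0.68 = 1.68
gamma = 9.81 * 3.3384 / 1.68
gamma = 19.494 kN/m^3


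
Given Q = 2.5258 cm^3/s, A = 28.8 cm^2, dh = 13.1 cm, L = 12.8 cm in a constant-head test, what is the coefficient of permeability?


Result: 0.085693 cm/s

Derivation:
Compute hydraulic gradient:
i = dh / L = 13.1 / 12.8 = 1.02344
Then apply Darcy's law:
k = Q / (A * i)
k = 2.5258 / (28.8 * 1.02344)
k = 2.5258 / 29.475
k = 0.085693 cm/s


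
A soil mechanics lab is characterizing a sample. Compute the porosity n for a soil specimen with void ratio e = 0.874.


Using the relation n = e / (1 + e)
n = 0.874 / (1 + 0.874)
n = 0.874 / 1.874
n = 0.4664


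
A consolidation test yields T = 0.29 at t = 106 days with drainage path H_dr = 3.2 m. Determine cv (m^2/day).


Using cv = T * H_dr^2 / t
H_dr^2 = 3.2^2 = 10.24
cv = 0.29 * 10.24 / 106
cv = 0.02802 m^2/day


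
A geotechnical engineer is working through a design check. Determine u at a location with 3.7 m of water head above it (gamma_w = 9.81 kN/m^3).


Using u = gamma_w * h_w
u = 9.81 * 3.7
u = 36.3 kPa


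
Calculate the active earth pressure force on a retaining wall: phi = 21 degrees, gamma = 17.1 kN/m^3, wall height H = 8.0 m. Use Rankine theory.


Result: 258.47 kN/m

Derivation:
Compute active earth pressure coefficient:
Ka = tan^2(45 - phi/2) = tan^2(34.5) = 0.472355
Compute active force:
Pa = 0.5 * Ka * gamma * H^2
Pa = 0.5 * 0.472355 * 17.1 * 8.0^2
Pa = 258.47 kN/m


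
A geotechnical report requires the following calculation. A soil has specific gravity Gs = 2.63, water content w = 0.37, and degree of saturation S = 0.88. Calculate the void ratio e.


Result: 1.1058

Derivation:
Using the relation e = Gs * w / S
e = 2.63 * 0.37 / 0.88
e = 1.1058


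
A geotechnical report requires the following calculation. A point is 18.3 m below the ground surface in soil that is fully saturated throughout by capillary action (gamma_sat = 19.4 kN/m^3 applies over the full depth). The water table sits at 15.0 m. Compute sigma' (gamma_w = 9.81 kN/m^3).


Total stress = gamma_sat * depth
sigma = 19.4 * 18.3 = 355.02 kPa
Pore water pressure u = gamma_w * (depth - d_wt)
u = 9.81 * (18.3 - 15.0) = 32.373 kPa
Effective stress = sigma - u
sigma' = 355.02 - 32.373 = 322.65 kPa


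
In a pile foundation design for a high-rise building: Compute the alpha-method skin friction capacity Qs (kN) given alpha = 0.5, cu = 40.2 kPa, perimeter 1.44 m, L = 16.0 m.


Result: 463.1 kN

Derivation:
Using Qs = alpha * cu * perimeter * L
Qs = 0.5 * 40.2 * 1.44 * 16.0
Qs = 463.1 kN


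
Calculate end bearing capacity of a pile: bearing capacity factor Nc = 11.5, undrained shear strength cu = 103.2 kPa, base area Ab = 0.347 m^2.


Using Qb = Nc * cu * Ab
Qb = 11.5 * 103.2 * 0.347
Qb = 411.82 kN


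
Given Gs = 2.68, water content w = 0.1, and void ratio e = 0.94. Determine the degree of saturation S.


Using S = Gs * w / e
S = 2.68 * 0.1 / 0.94
S = 0.2851


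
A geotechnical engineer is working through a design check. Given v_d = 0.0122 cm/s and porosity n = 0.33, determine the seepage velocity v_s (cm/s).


Using v_s = v_d / n
v_s = 0.0122 / 0.33
v_s = 0.03697 cm/s


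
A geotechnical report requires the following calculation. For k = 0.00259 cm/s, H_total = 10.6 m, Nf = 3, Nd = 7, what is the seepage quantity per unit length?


Convert k to m/s for unit consistency with H:
k = 0.00259 cm/s = 0.00259 / 100 m/s = 2.59e-05 m/s
Using q = k * H * Nf / Nd
Nf / Nd = 3 / 7 = 0.4286
q = 2.59e-05 * 10.6 * 0.4286
q = 0.0001177 m^3/s per m


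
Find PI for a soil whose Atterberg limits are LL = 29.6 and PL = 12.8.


Result: 16.8

Derivation:
Using PI = LL - PL
PI = 29.6 - 12.8
PI = 16.8


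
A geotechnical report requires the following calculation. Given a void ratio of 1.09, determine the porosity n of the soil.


Using the relation n = e / (1 + e)
n = 1.09 / (1 + 1.09)
n = 1.09 / 2.09
n = 0.5215


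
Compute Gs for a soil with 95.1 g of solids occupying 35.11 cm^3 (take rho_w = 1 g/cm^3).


Using Gs = m_s / (V_s * rho_w)
Since rho_w = 1 g/cm^3:
Gs = 95.1 / 35.11
Gs = 2.709


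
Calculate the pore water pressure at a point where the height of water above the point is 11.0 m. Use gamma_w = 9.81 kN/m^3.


Result: 107.91 kPa

Derivation:
Using u = gamma_w * h_w
u = 9.81 * 11.0
u = 107.91 kPa


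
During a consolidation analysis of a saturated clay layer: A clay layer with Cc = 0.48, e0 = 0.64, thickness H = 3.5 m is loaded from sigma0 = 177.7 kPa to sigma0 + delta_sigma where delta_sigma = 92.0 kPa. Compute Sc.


Using Sc = Cc * H / (1 + e0) * log10((sigma0 + delta_sigma) / sigma0)
Stress ratio = (177.7 + 92.0) / 177.7 = 1.51773
log10(1.51773) = 0.181194
Cc * H / (1 + e0) = 0.48 * 3.5 / (1 + 0.64) = 1.02439
Sc = 1.02439 * 0.181194
Sc = 0.1856 m


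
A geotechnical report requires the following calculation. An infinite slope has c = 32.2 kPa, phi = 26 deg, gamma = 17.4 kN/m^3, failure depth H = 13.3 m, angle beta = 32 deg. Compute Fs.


Result: 1.09

Derivation:
Using Fs = c / (gamma*H*sin(beta)*cos(beta)) + tan(phi)/tan(beta)
Cohesion contribution = 32.2 / (17.4*13.3*sin(32)*cos(32))
Cohesion contribution = 0.309617
Friction contribution = tan(26)/tan(32) = 0.780535
Fs = 0.309617 + 0.780535
Fs = 1.09


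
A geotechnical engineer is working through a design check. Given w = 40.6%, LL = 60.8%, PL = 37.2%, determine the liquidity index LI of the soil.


First compute the plasticity index:
PI = LL - PL = 60.8 - 37.2 = 23.6
Then compute the liquidity index:
LI = (w - PL) / PI
LI = (40.6 - 37.2) / 23.6
LI = 0.144


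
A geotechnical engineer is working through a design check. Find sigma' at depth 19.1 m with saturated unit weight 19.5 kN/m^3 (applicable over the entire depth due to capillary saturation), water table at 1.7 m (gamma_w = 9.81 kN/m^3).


Result: 201.76 kPa

Derivation:
Total stress = gamma_sat * depth
sigma = 19.5 * 19.1 = 372.45 kPa
Pore water pressure u = gamma_w * (depth - d_wt)
u = 9.81 * (19.1 - 1.7) = 170.694 kPa
Effective stress = sigma - u
sigma' = 372.45 - 170.694 = 201.76 kPa


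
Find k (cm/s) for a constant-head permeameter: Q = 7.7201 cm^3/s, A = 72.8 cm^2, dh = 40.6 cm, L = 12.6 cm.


Result: 0.032911 cm/s

Derivation:
Compute hydraulic gradient:
i = dh / L = 40.6 / 12.6 = 3.22222
Then apply Darcy's law:
k = Q / (A * i)
k = 7.7201 / (72.8 * 3.22222)
k = 7.7201 / 234.578
k = 0.032911 cm/s


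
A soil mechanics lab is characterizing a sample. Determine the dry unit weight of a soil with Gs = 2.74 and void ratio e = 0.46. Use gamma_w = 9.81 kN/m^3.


Using gamma_d = Gs * gamma_w / (1 + e)
gamma_d = 2.74 * 9.81 / (1 + 0.46)
gamma_d = 2.74 * 9.81 / 1.46
gamma_d = 18.411 kN/m^3


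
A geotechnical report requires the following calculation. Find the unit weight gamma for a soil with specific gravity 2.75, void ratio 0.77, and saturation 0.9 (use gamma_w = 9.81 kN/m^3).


Result: 19.082 kN/m^3

Derivation:
Using gamma = gamma_w * (Gs + S*e) / (1 + e)
Numerator: Gs + S*e = 2.75 + 0.9*0.77 = 3.443
Denominator: 1 + e = 1 + 0.77 = 1.77
gamma = 9.81 * 3.443 / 1.77
gamma = 19.082 kN/m^3


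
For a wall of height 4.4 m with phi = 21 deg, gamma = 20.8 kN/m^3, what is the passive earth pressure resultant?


Compute passive earth pressure coefficient:
Kp = tan^2(45 + phi/2) = tan^2(55.5) = 2.117051
Compute passive force:
Pp = 0.5 * Kp * gamma * H^2
Pp = 0.5 * 2.117051 * 20.8 * 4.4^2
Pp = 426.26 kN/m


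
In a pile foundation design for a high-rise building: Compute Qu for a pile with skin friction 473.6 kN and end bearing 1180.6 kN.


Using Qu = Qf + Qb
Qu = 473.6 + 1180.6
Qu = 1654.2 kN


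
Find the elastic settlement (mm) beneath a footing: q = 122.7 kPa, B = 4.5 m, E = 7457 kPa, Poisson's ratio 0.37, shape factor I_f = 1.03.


Using Se = q * B * (1 - nu^2) * I_f / E
1 - nu^2 = 1 - 0.37^2 = 0.8631
Se = 122.7 * 4.5 * 0.8631 * 1.03 / 7457
Se = 0.065825 m
Convert to mm: Se = 0.065825 * 1000 = 65.825 mm


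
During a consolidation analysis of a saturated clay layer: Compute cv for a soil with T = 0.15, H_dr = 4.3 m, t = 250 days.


Result: 0.01109 m^2/day

Derivation:
Using cv = T * H_dr^2 / t
H_dr^2 = 4.3^2 = 18.49
cv = 0.15 * 18.49 / 250
cv = 0.01109 m^2/day


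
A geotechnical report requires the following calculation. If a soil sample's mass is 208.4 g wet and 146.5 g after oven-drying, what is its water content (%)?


Using w = (m_wet - m_dry) / m_dry * 100
m_wet - m_dry = 208.4 - 146.5 = 61.9 g
w = 61.9 / 146.5 * 100
w = 42.25 %


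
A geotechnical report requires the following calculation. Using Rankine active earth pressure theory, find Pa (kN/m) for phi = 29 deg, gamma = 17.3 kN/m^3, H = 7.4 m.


Compute active earth pressure coefficient:
Ka = tan^2(45 - phi/2) = tan^2(30.5) = 0.346974
Compute active force:
Pa = 0.5 * Ka * gamma * H^2
Pa = 0.5 * 0.346974 * 17.3 * 7.4^2
Pa = 164.35 kN/m


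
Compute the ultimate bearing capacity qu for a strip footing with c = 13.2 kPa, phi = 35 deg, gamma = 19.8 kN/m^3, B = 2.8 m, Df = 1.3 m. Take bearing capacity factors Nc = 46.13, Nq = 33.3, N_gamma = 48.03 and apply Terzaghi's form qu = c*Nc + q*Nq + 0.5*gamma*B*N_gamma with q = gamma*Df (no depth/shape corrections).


Result: 2797.45 kPa

Derivation:
Compute qu = c*Nc + gamma*Df*Nq + 0.5*gamma*B*N_gamma
Term 1: 13.2 * 46.13 = 608.916
Term 2: 19.8 * 1.3 * 33.3 = 857.142
Term 3: 0.5 * 19.8 * 2.8 * 48.03 = 1331.3916
qu = 608.916 + 857.142 + 1331.3916
qu = 2797.45 kPa


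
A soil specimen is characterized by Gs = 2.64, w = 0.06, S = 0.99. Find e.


Using the relation e = Gs * w / S
e = 2.64 * 0.06 / 0.99
e = 0.16


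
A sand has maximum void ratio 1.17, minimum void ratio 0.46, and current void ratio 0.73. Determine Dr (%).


Using Dr = (e_max - e) / (e_max - e_min) * 100
e_max - e = 1.17 - 0.73 = 0.44
e_max - e_min = 1.17 - 0.46 = 0.71
Dr = 0.44 / 0.71 * 100
Dr = 61.97 %


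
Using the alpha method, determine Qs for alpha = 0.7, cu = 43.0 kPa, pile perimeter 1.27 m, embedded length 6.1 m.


Result: 233.18 kN

Derivation:
Using Qs = alpha * cu * perimeter * L
Qs = 0.7 * 43.0 * 1.27 * 6.1
Qs = 233.18 kN


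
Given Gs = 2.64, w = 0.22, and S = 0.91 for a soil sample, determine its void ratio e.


Result: 0.6382

Derivation:
Using the relation e = Gs * w / S
e = 2.64 * 0.22 / 0.91
e = 0.6382


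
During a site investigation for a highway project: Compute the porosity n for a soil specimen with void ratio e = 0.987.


Using the relation n = e / (1 + e)
n = 0.987 / (1 + 0.987)
n = 0.987 / 1.987
n = 0.4967


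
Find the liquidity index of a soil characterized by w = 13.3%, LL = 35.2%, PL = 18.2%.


First compute the plasticity index:
PI = LL - PL = 35.2 - 18.2 = 17.0
Then compute the liquidity index:
LI = (w - PL) / PI
LI = (13.3 - 18.2) / 17.0
LI = -0.288


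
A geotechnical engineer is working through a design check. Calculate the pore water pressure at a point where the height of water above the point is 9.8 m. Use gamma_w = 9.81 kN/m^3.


Using u = gamma_w * h_w
u = 9.81 * 9.8
u = 96.14 kPa


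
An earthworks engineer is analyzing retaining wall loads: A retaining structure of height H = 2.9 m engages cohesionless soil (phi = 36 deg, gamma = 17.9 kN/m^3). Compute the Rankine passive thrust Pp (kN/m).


Compute passive earth pressure coefficient:
Kp = tan^2(45 + phi/2) = tan^2(63.0) = 3.85184
Compute passive force:
Pp = 0.5 * Kp * gamma * H^2
Pp = 0.5 * 3.85184 * 17.9 * 2.9^2
Pp = 289.93 kN/m


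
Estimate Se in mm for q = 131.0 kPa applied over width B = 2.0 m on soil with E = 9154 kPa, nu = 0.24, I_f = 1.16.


Using Se = q * B * (1 - nu^2) * I_f / E
1 - nu^2 = 1 - 0.24^2 = 0.9424
Se = 131.0 * 2.0 * 0.9424 * 1.16 / 9154
Se = 0.031288 m
Convert to mm: Se = 0.031288 * 1000 = 31.288 mm


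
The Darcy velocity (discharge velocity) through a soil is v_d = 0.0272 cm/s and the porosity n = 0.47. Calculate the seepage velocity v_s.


Using v_s = v_d / n
v_s = 0.0272 / 0.47
v_s = 0.05787 cm/s


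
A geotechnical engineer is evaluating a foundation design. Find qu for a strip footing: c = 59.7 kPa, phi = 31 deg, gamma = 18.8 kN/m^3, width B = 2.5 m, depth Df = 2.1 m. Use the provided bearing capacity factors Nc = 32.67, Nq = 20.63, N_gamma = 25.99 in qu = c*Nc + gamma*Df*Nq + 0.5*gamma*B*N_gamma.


Compute qu = c*Nc + gamma*Df*Nq + 0.5*gamma*B*N_gamma
Term 1: 59.7 * 32.67 = 1950.399
Term 2: 18.8 * 2.1 * 20.63 = 814.4724
Term 3: 0.5 * 18.8 * 2.5 * 25.99 = 610.765
qu = 1950.399 + 814.4724 + 610.765
qu = 3375.64 kPa


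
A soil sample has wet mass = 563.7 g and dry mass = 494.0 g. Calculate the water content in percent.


Using w = (m_wet - m_dry) / m_dry * 100
m_wet - m_dry = 563.7 - 494.0 = 69.7 g
w = 69.7 / 494.0 * 100
w = 14.11 %


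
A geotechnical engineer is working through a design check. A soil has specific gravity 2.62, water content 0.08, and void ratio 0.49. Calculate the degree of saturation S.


Result: 0.4278

Derivation:
Using S = Gs * w / e
S = 2.62 * 0.08 / 0.49
S = 0.4278


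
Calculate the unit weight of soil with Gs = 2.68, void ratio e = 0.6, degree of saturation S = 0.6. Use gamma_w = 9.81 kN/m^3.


Using gamma = gamma_w * (Gs + S*e) / (1 + e)
Numerator: Gs + S*e = 2.68 + 0.6*0.6 = 3.04
Denominator: 1 + e = 1 + 0.6 = 1.6
gamma = 9.81 * 3.04 / 1.6
gamma = 18.639 kN/m^3


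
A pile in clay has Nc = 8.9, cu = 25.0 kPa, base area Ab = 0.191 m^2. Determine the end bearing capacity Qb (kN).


Using Qb = Nc * cu * Ab
Qb = 8.9 * 25.0 * 0.191
Qb = 42.5 kN


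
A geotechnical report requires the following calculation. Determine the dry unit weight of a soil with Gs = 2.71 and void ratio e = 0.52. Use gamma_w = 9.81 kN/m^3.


Using gamma_d = Gs * gamma_w / (1 + e)
gamma_d = 2.71 * 9.81 / (1 + 0.52)
gamma_d = 2.71 * 9.81 / 1.52
gamma_d = 17.49 kN/m^3


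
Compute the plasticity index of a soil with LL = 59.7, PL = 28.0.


Result: 31.7

Derivation:
Using PI = LL - PL
PI = 59.7 - 28.0
PI = 31.7


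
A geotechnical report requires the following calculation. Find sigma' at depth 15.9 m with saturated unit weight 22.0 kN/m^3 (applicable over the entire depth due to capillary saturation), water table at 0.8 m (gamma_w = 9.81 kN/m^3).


Result: 201.67 kPa

Derivation:
Total stress = gamma_sat * depth
sigma = 22.0 * 15.9 = 349.8 kPa
Pore water pressure u = gamma_w * (depth - d_wt)
u = 9.81 * (15.9 - 0.8) = 148.131 kPa
Effective stress = sigma - u
sigma' = 349.8 - 148.131 = 201.67 kPa


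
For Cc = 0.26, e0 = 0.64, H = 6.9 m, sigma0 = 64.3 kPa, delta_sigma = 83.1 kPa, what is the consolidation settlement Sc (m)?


Result: 0.3941 m

Derivation:
Using Sc = Cc * H / (1 + e0) * log10((sigma0 + delta_sigma) / sigma0)
Stress ratio = (64.3 + 83.1) / 64.3 = 2.29238
log10(2.29238) = 0.360287
Cc * H / (1 + e0) = 0.26 * 6.9 / (1 + 0.64) = 1.0939
Sc = 1.0939 * 0.360287
Sc = 0.3941 m


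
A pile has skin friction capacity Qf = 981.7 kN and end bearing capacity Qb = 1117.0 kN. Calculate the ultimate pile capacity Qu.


Result: 2098.7 kN

Derivation:
Using Qu = Qf + Qb
Qu = 981.7 + 1117.0
Qu = 2098.7 kN


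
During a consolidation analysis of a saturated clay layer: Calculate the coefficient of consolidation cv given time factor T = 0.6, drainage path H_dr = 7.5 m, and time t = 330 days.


Result: 0.10227 m^2/day

Derivation:
Using cv = T * H_dr^2 / t
H_dr^2 = 7.5^2 = 56.25
cv = 0.6 * 56.25 / 330
cv = 0.10227 m^2/day


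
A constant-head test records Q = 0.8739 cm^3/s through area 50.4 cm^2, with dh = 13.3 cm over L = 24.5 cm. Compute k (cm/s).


Result: 0.031941 cm/s

Derivation:
Compute hydraulic gradient:
i = dh / L = 13.3 / 24.5 = 0.542857
Then apply Darcy's law:
k = Q / (A * i)
k = 0.8739 / (50.4 * 0.542857)
k = 0.8739 / 27.36
k = 0.031941 cm/s


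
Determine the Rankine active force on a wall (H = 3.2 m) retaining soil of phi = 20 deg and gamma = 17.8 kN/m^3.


Compute active earth pressure coefficient:
Ka = tan^2(45 - phi/2) = tan^2(35.0) = 0.490291
Compute active force:
Pa = 0.5 * Ka * gamma * H^2
Pa = 0.5 * 0.490291 * 17.8 * 3.2^2
Pa = 44.68 kN/m


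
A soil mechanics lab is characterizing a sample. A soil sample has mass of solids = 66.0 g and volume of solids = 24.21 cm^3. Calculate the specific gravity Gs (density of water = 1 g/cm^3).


Result: 2.726

Derivation:
Using Gs = m_s / (V_s * rho_w)
Since rho_w = 1 g/cm^3:
Gs = 66.0 / 24.21
Gs = 2.726


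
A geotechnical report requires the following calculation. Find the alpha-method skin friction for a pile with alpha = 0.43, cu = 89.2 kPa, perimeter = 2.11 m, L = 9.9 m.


Using Qs = alpha * cu * perimeter * L
Qs = 0.43 * 89.2 * 2.11 * 9.9
Qs = 801.22 kN


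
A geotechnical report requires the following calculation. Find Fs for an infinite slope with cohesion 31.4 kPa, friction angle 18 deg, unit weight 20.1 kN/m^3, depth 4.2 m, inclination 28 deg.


Result: 1.508

Derivation:
Using Fs = c / (gamma*H*sin(beta)*cos(beta)) + tan(phi)/tan(beta)
Cohesion contribution = 31.4 / (20.1*4.2*sin(28)*cos(28))
Cohesion contribution = 0.897305
Friction contribution = tan(18)/tan(28) = 0.611085
Fs = 0.897305 + 0.611085
Fs = 1.508


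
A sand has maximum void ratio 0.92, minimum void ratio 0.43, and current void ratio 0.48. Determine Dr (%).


Result: 89.8 %

Derivation:
Using Dr = (e_max - e) / (e_max - e_min) * 100
e_max - e = 0.92 - 0.48 = 0.44
e_max - e_min = 0.92 - 0.43 = 0.49
Dr = 0.44 / 0.49 * 100
Dr = 89.8 %


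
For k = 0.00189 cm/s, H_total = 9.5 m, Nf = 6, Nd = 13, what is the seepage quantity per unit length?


Convert k to m/s for unit consistency with H:
k = 0.00189 cm/s = 0.00189 / 100 m/s = 1.89e-05 m/s
Using q = k * H * Nf / Nd
Nf / Nd = 6 / 13 = 0.4615
q = 1.89e-05 * 9.5 * 0.4615
q = 8.287e-05 m^3/s per m


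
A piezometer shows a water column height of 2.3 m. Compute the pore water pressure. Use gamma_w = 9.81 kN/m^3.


Using u = gamma_w * h_w
u = 9.81 * 2.3
u = 22.56 kPa


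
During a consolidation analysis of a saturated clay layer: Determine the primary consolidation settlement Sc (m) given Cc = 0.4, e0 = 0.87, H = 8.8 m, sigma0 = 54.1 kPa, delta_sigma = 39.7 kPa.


Using Sc = Cc * H / (1 + e0) * log10((sigma0 + delta_sigma) / sigma0)
Stress ratio = (54.1 + 39.7) / 54.1 = 1.73383
log10(1.73383) = 0.239006
Cc * H / (1 + e0) = 0.4 * 8.8 / (1 + 0.87) = 1.88235
Sc = 1.88235 * 0.239006
Sc = 0.4499 m


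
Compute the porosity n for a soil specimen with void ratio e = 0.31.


Using the relation n = e / (1 + e)
n = 0.31 / (1 + 0.31)
n = 0.31 / 1.31
n = 0.2366


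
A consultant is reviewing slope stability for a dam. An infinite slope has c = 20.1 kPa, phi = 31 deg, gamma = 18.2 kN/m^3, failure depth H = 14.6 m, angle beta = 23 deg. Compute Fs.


Using Fs = c / (gamma*H*sin(beta)*cos(beta)) + tan(phi)/tan(beta)
Cohesion contribution = 20.1 / (18.2*14.6*sin(23)*cos(23))
Cohesion contribution = 0.210314
Friction contribution = tan(31)/tan(23) = 1.41554
Fs = 0.210314 + 1.41554
Fs = 1.626


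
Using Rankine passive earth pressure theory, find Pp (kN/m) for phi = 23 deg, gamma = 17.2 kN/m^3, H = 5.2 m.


Result: 530.81 kN/m

Derivation:
Compute passive earth pressure coefficient:
Kp = tan^2(45 + phi/2) = tan^2(56.5) = 2.282623
Compute passive force:
Pp = 0.5 * Kp * gamma * H^2
Pp = 0.5 * 2.282623 * 17.2 * 5.2^2
Pp = 530.81 kN/m


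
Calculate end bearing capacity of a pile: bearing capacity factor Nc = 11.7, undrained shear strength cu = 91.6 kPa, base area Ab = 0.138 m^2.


Using Qb = Nc * cu * Ab
Qb = 11.7 * 91.6 * 0.138
Qb = 147.9 kN


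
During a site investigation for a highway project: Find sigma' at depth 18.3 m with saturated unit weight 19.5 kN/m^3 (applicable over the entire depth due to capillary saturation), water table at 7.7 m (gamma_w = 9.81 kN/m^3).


Result: 252.86 kPa

Derivation:
Total stress = gamma_sat * depth
sigma = 19.5 * 18.3 = 356.85 kPa
Pore water pressure u = gamma_w * (depth - d_wt)
u = 9.81 * (18.3 - 7.7) = 103.986 kPa
Effective stress = sigma - u
sigma' = 356.85 - 103.986 = 252.86 kPa


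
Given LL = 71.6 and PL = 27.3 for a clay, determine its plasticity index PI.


Using PI = LL - PL
PI = 71.6 - 27.3
PI = 44.3


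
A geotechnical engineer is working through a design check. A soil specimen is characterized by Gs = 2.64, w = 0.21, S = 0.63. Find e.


Using the relation e = Gs * w / S
e = 2.64 * 0.21 / 0.63
e = 0.88


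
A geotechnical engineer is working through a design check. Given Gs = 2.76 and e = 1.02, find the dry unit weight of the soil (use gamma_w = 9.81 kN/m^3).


Using gamma_d = Gs * gamma_w / (1 + e)
gamma_d = 2.76 * 9.81 / (1 + 1.02)
gamma_d = 2.76 * 9.81 / 2.02
gamma_d = 13.404 kN/m^3


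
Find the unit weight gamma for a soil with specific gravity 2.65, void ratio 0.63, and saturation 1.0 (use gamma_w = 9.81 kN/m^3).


Using gamma = gamma_w * (Gs + S*e) / (1 + e)
Numerator: Gs + S*e = 2.65 + 1.0*0.63 = 3.28
Denominator: 1 + e = 1 + 0.63 = 1.63
gamma = 9.81 * 3.28 / 1.63
gamma = 19.74 kN/m^3


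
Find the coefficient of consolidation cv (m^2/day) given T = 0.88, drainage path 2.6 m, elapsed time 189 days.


Using cv = T * H_dr^2 / t
H_dr^2 = 2.6^2 = 6.76
cv = 0.88 * 6.76 / 189
cv = 0.03148 m^2/day


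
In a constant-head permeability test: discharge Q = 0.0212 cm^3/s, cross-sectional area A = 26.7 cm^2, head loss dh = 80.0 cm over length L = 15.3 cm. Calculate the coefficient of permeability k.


Compute hydraulic gradient:
i = dh / L = 80.0 / 15.3 = 5.22876
Then apply Darcy's law:
k = Q / (A * i)
k = 0.0212 / (26.7 * 5.22876)
k = 0.0212 / 139.608
k = 0.000152 cm/s


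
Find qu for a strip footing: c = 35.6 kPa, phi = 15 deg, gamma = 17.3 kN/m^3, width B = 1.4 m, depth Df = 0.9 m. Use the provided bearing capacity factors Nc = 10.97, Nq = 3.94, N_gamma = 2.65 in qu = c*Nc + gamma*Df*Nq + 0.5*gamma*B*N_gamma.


Result: 483.97 kPa

Derivation:
Compute qu = c*Nc + gamma*Df*Nq + 0.5*gamma*B*N_gamma
Term 1: 35.6 * 10.97 = 390.532
Term 2: 17.3 * 0.9 * 3.94 = 61.3458
Term 3: 0.5 * 17.3 * 1.4 * 2.65 = 32.0915
qu = 390.532 + 61.3458 + 32.0915
qu = 483.97 kPa


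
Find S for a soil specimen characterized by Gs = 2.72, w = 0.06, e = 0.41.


Result: 0.398

Derivation:
Using S = Gs * w / e
S = 2.72 * 0.06 / 0.41
S = 0.398


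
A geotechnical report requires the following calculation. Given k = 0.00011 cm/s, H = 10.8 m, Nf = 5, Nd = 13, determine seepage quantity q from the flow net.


Result: 4.569e-06 m^3/s per m

Derivation:
Convert k to m/s for unit consistency with H:
k = 0.00011 cm/s = 0.00011 / 100 m/s = 1.1e-06 m/s
Using q = k * H * Nf / Nd
Nf / Nd = 5 / 13 = 0.3846
q = 1.1e-06 * 10.8 * 0.3846
q = 4.569e-06 m^3/s per m


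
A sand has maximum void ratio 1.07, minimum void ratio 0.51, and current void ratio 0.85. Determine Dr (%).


Using Dr = (e_max - e) / (e_max - e_min) * 100
e_max - e = 1.07 - 0.85 = 0.22
e_max - e_min = 1.07 - 0.51 = 0.56
Dr = 0.22 / 0.56 * 100
Dr = 39.29 %


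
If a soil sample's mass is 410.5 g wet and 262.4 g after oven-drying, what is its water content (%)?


Using w = (m_wet - m_dry) / m_dry * 100
m_wet - m_dry = 410.5 - 262.4 = 148.1 g
w = 148.1 / 262.4 * 100
w = 56.44 %


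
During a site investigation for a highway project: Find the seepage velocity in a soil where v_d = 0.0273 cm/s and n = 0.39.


Using v_s = v_d / n
v_s = 0.0273 / 0.39
v_s = 0.07 cm/s


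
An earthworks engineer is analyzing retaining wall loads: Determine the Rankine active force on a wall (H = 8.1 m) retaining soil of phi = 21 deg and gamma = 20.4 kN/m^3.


Compute active earth pressure coefficient:
Ka = tan^2(45 - phi/2) = tan^2(34.5) = 0.472355
Compute active force:
Pa = 0.5 * Ka * gamma * H^2
Pa = 0.5 * 0.472355 * 20.4 * 8.1^2
Pa = 316.11 kN/m


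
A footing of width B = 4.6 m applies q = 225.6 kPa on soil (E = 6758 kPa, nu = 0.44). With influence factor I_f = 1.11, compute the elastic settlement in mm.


Using Se = q * B * (1 - nu^2) * I_f / E
1 - nu^2 = 1 - 0.44^2 = 0.8064
Se = 225.6 * 4.6 * 0.8064 * 1.11 / 6758
Se = 0.137452 m
Convert to mm: Se = 0.137452 * 1000 = 137.452 mm


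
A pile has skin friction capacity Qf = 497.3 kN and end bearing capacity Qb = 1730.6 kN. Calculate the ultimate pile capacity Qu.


Using Qu = Qf + Qb
Qu = 497.3 + 1730.6
Qu = 2227.9 kN


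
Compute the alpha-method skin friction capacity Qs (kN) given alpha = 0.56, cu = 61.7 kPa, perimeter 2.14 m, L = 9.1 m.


Result: 672.87 kN

Derivation:
Using Qs = alpha * cu * perimeter * L
Qs = 0.56 * 61.7 * 2.14 * 9.1
Qs = 672.87 kN


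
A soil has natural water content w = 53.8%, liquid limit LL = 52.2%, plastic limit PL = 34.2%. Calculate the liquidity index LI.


First compute the plasticity index:
PI = LL - PL = 52.2 - 34.2 = 18.0
Then compute the liquidity index:
LI = (w - PL) / PI
LI = (53.8 - 34.2) / 18.0
LI = 1.089


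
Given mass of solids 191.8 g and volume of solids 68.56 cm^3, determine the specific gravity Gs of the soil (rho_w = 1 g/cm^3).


Result: 2.798

Derivation:
Using Gs = m_s / (V_s * rho_w)
Since rho_w = 1 g/cm^3:
Gs = 191.8 / 68.56
Gs = 2.798


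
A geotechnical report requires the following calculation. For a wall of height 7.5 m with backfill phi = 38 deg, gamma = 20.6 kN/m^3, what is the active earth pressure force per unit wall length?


Compute active earth pressure coefficient:
Ka = tan^2(45 - phi/2) = tan^2(26.0) = 0.237883
Compute active force:
Pa = 0.5 * Ka * gamma * H^2
Pa = 0.5 * 0.237883 * 20.6 * 7.5^2
Pa = 137.82 kN/m


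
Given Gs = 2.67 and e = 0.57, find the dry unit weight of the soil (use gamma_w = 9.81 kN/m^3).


Using gamma_d = Gs * gamma_w / (1 + e)
gamma_d = 2.67 * 9.81 / (1 + 0.57)
gamma_d = 2.67 * 9.81 / 1.57
gamma_d = 16.683 kN/m^3


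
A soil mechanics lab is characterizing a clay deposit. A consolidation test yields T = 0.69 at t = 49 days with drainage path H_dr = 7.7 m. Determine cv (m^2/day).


Using cv = T * H_dr^2 / t
H_dr^2 = 7.7^2 = 59.29
cv = 0.69 * 59.29 / 49
cv = 0.8349 m^2/day


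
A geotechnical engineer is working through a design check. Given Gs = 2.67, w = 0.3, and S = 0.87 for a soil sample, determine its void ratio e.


Using the relation e = Gs * w / S
e = 2.67 * 0.3 / 0.87
e = 0.9207


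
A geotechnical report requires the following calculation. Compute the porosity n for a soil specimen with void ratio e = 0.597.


Using the relation n = e / (1 + e)
n = 0.597 / (1 + 0.597)
n = 0.597 / 1.597
n = 0.3738


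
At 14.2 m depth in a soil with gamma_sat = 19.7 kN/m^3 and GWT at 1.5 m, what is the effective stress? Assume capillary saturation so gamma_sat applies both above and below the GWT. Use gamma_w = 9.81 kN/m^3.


Total stress = gamma_sat * depth
sigma = 19.7 * 14.2 = 279.74 kPa
Pore water pressure u = gamma_w * (depth - d_wt)
u = 9.81 * (14.2 - 1.5) = 124.587 kPa
Effective stress = sigma - u
sigma' = 279.74 - 124.587 = 155.15 kPa


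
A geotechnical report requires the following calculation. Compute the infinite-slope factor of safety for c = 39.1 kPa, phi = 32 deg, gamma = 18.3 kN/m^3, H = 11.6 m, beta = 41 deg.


Result: 1.091

Derivation:
Using Fs = c / (gamma*H*sin(beta)*cos(beta)) + tan(phi)/tan(beta)
Cohesion contribution = 39.1 / (18.3*11.6*sin(41)*cos(41))
Cohesion contribution = 0.372002
Friction contribution = tan(32)/tan(41) = 0.71883
Fs = 0.372002 + 0.71883
Fs = 1.091


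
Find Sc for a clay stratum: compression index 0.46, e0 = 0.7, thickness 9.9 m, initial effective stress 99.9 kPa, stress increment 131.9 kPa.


Using Sc = Cc * H / (1 + e0) * log10((sigma0 + delta_sigma) / sigma0)
Stress ratio = (99.9 + 131.9) / 99.9 = 2.32032
log10(2.32032) = 0.365548
Cc * H / (1 + e0) = 0.46 * 9.9 / (1 + 0.7) = 2.67882
Sc = 2.67882 * 0.365548
Sc = 0.9792 m


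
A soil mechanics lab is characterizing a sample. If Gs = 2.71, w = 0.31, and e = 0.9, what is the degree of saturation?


Using S = Gs * w / e
S = 2.71 * 0.31 / 0.9
S = 0.9334


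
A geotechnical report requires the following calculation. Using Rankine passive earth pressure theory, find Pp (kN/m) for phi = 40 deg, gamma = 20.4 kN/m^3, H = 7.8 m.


Compute passive earth pressure coefficient:
Kp = tan^2(45 + phi/2) = tan^2(65.0) = 4.59891
Compute passive force:
Pp = 0.5 * Kp * gamma * H^2
Pp = 0.5 * 4.59891 * 20.4 * 7.8^2
Pp = 2853.94 kN/m


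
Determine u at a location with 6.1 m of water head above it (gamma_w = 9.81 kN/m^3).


Using u = gamma_w * h_w
u = 9.81 * 6.1
u = 59.84 kPa


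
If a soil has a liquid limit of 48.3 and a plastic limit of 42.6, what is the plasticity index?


Using PI = LL - PL
PI = 48.3 - 42.6
PI = 5.7


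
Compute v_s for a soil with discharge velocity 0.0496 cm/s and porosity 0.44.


Using v_s = v_d / n
v_s = 0.0496 / 0.44
v_s = 0.11273 cm/s


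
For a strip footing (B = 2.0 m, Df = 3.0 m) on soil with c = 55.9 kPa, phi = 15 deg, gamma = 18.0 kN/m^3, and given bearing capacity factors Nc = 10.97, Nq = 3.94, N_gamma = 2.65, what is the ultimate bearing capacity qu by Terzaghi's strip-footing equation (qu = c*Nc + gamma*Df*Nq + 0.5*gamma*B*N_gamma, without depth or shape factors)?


Compute qu = c*Nc + gamma*Df*Nq + 0.5*gamma*B*N_gamma
Term 1: 55.9 * 10.97 = 613.223
Term 2: 18.0 * 3.0 * 3.94 = 212.76
Term 3: 0.5 * 18.0 * 2.0 * 2.65 = 47.7
qu = 613.223 + 212.76 + 47.7
qu = 873.68 kPa


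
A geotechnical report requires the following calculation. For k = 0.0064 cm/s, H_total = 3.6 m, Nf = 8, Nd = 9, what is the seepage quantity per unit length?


Result: 0.0002048 m^3/s per m

Derivation:
Convert k to m/s for unit consistency with H:
k = 0.0064 cm/s = 0.0064 / 100 m/s = 6.4e-05 m/s
Using q = k * H * Nf / Nd
Nf / Nd = 8 / 9 = 0.8889
q = 6.4e-05 * 3.6 * 0.8889
q = 0.0002048 m^3/s per m


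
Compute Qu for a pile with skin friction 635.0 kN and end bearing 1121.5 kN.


Using Qu = Qf + Qb
Qu = 635.0 + 1121.5
Qu = 1756.5 kN


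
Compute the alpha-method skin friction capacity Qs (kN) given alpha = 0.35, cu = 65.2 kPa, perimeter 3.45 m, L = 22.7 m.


Result: 1787.15 kN

Derivation:
Using Qs = alpha * cu * perimeter * L
Qs = 0.35 * 65.2 * 3.45 * 22.7
Qs = 1787.15 kN


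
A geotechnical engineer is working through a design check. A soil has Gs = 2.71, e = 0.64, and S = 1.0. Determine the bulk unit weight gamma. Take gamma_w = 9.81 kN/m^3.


Result: 20.039 kN/m^3

Derivation:
Using gamma = gamma_w * (Gs + S*e) / (1 + e)
Numerator: Gs + S*e = 2.71 + 1.0*0.64 = 3.35
Denominator: 1 + e = 1 + 0.64 = 1.64
gamma = 9.81 * 3.35 / 1.64
gamma = 20.039 kN/m^3


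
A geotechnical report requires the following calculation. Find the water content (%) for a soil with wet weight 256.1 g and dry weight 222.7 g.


Using w = (m_wet - m_dry) / m_dry * 100
m_wet - m_dry = 256.1 - 222.7 = 33.4 g
w = 33.4 / 222.7 * 100
w = 15.0 %


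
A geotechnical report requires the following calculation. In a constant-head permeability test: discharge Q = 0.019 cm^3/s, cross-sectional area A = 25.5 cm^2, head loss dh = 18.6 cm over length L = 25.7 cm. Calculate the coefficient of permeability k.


Result: 0.00103 cm/s

Derivation:
Compute hydraulic gradient:
i = dh / L = 18.6 / 25.7 = 0.723735
Then apply Darcy's law:
k = Q / (A * i)
k = 0.019 / (25.5 * 0.723735)
k = 0.019 / 18.4553
k = 0.00103 cm/s


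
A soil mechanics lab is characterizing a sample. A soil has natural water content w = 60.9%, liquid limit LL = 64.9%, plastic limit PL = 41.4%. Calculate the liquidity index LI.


Result: 0.83

Derivation:
First compute the plasticity index:
PI = LL - PL = 64.9 - 41.4 = 23.5
Then compute the liquidity index:
LI = (w - PL) / PI
LI = (60.9 - 41.4) / 23.5
LI = 0.83


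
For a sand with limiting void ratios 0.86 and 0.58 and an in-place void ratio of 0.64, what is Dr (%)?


Result: 78.57 %

Derivation:
Using Dr = (e_max - e) / (e_max - e_min) * 100
e_max - e = 0.86 - 0.64 = 0.22
e_max - e_min = 0.86 - 0.58 = 0.28
Dr = 0.22 / 0.28 * 100
Dr = 78.57 %


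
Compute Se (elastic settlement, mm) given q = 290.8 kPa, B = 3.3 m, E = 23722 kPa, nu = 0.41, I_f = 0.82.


Result: 27.596 mm

Derivation:
Using Se = q * B * (1 - nu^2) * I_f / E
1 - nu^2 = 1 - 0.41^2 = 0.8319
Se = 290.8 * 3.3 * 0.8319 * 0.82 / 23722
Se = 0.027596 m
Convert to mm: Se = 0.027596 * 1000 = 27.596 mm


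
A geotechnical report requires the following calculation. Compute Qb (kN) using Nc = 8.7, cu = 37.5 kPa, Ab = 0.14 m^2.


Using Qb = Nc * cu * Ab
Qb = 8.7 * 37.5 * 0.14
Qb = 45.68 kN


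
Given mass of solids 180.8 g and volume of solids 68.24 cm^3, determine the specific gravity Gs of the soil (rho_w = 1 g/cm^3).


Using Gs = m_s / (V_s * rho_w)
Since rho_w = 1 g/cm^3:
Gs = 180.8 / 68.24
Gs = 2.649


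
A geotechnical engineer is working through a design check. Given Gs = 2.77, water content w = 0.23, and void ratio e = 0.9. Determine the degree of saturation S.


Using S = Gs * w / e
S = 2.77 * 0.23 / 0.9
S = 0.7079


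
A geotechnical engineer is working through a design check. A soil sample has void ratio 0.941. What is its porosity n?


Result: 0.4848

Derivation:
Using the relation n = e / (1 + e)
n = 0.941 / (1 + 0.941)
n = 0.941 / 1.941
n = 0.4848


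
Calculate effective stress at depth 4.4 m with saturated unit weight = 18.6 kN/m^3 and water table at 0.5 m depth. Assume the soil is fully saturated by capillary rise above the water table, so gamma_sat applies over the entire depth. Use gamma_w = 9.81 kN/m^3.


Result: 43.58 kPa

Derivation:
Total stress = gamma_sat * depth
sigma = 18.6 * 4.4 = 81.84 kPa
Pore water pressure u = gamma_w * (depth - d_wt)
u = 9.81 * (4.4 - 0.5) = 38.259 kPa
Effective stress = sigma - u
sigma' = 81.84 - 38.259 = 43.58 kPa


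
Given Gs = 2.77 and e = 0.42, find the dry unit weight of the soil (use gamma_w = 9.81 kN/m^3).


Result: 19.136 kN/m^3

Derivation:
Using gamma_d = Gs * gamma_w / (1 + e)
gamma_d = 2.77 * 9.81 / (1 + 0.42)
gamma_d = 2.77 * 9.81 / 1.42
gamma_d = 19.136 kN/m^3


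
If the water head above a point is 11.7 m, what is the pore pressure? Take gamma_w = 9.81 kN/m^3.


Using u = gamma_w * h_w
u = 9.81 * 11.7
u = 114.78 kPa


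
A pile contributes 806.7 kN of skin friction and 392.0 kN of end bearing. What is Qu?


Result: 1198.7 kN

Derivation:
Using Qu = Qf + Qb
Qu = 806.7 + 392.0
Qu = 1198.7 kN


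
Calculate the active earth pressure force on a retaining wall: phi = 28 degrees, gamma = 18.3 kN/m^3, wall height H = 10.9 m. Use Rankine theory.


Compute active earth pressure coefficient:
Ka = tan^2(45 - phi/2) = tan^2(31.0) = 0.361033
Compute active force:
Pa = 0.5 * Ka * gamma * H^2
Pa = 0.5 * 0.361033 * 18.3 * 10.9^2
Pa = 392.48 kN/m


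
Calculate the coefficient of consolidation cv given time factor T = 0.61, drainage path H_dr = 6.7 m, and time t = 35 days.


Result: 0.78237 m^2/day

Derivation:
Using cv = T * H_dr^2 / t
H_dr^2 = 6.7^2 = 44.89
cv = 0.61 * 44.89 / 35
cv = 0.78237 m^2/day


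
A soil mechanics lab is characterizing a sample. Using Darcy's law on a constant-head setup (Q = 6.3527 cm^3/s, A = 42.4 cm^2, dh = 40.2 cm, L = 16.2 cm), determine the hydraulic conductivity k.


Compute hydraulic gradient:
i = dh / L = 40.2 / 16.2 = 2.48148
Then apply Darcy's law:
k = Q / (A * i)
k = 6.3527 / (42.4 * 2.48148)
k = 6.3527 / 105.215
k = 0.060378 cm/s


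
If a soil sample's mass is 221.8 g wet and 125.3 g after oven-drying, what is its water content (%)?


Using w = (m_wet - m_dry) / m_dry * 100
m_wet - m_dry = 221.8 - 125.3 = 96.5 g
w = 96.5 / 125.3 * 100
w = 77.02 %


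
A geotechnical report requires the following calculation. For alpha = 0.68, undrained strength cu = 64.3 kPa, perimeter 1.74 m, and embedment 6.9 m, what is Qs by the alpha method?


Using Qs = alpha * cu * perimeter * L
Qs = 0.68 * 64.3 * 1.74 * 6.9
Qs = 524.95 kN


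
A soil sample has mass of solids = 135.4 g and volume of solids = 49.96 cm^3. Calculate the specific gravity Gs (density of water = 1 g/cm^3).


Result: 2.71

Derivation:
Using Gs = m_s / (V_s * rho_w)
Since rho_w = 1 g/cm^3:
Gs = 135.4 / 49.96
Gs = 2.71


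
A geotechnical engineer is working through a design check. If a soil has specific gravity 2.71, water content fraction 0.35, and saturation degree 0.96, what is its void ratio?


Result: 0.988

Derivation:
Using the relation e = Gs * w / S
e = 2.71 * 0.35 / 0.96
e = 0.988


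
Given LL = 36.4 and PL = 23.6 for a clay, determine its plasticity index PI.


Using PI = LL - PL
PI = 36.4 - 23.6
PI = 12.8
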